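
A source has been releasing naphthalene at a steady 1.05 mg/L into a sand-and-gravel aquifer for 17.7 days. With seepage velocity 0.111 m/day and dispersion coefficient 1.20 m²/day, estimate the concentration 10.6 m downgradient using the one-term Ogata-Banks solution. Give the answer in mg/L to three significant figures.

For a continuous step input, C/C₀ ≈ ½·erfc((x−vt)/(2√(Dt))).
vt = 0.111 × 17.7 = 1.9647 m and 2√(Dt) = 2√(1.20 × 17.7) = 9.217 m.
Argument (x−vt)/(2√(Dt)) = (10.6 − 1.9647)/9.217 = 0.9369; ½·erfc(0.9369) = 0.09259.
C = 1.05 × 0.09259 = 0.0972 mg/L.

0.0972 mg/L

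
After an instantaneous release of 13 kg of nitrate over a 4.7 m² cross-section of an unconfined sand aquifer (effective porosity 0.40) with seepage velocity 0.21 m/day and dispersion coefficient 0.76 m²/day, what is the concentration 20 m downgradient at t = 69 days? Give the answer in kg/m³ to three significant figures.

0.233 kg/m³

For an instantaneous plane source, C(x,t) = M/(n_e·A·√(4πDt)) · exp(−(x−vt)²/(4Dt)), with n_e·A the pore (flow) area.
Plume center vt = 0.21 × 69 = 14.49 m, so the well at 20 m is 5.51 m downgradient of the peak.
√(4πDt) = 25.67 m, giving peak height M/(n_e·A·√(4πDt)) = 13/(0.40 × 4.7 × 25.67) = 0.2694 kg/m³.
(x−vt)²/(4Dt) = (5.51)²/(4 × 0.76 × 69) = 0.1447; exp(−0.1447) = 0.8653.
C = 0.2694 × 0.8653 = 0.233 kg/m³.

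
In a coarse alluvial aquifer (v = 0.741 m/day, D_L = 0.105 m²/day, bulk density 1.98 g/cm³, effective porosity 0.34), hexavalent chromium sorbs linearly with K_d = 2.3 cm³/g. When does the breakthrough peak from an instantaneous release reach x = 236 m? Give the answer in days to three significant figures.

Retardation factor R = 1 + ρ_b·K_d/n = 1 + 1.98 × 2.3/0.34 = 14.39.
Sorption retards both mechanisms: v_R = v/R = 0.05149 m/day, D_R = D/R = 0.007297 m²/day.
Peak time from v_R²t² + 2D_R t − x² = 0: t = (√(D_R² + v_R²x²) − D_R)/v_R².
√(D_R² + v_R²x²) = √(0.007297² + 0.05149² × 236²) = 12.15; v_R² = 0.002651.
t = (12.15 − 0.007297)/0.002651 = 4580 days.

4580 days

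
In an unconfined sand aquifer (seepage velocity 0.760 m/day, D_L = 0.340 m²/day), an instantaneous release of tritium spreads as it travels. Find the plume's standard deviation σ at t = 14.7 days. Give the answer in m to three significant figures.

3.16 m

Dispersive spreading gives a Gaussian with σ² = 2Dt; advection only shifts the center.
σ = √(2 × 0.340 × 14.7) = 3.16 m.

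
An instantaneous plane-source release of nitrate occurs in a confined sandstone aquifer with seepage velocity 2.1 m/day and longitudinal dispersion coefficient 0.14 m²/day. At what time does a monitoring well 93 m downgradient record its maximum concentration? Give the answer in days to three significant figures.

44.3 days

For the 1D instantaneous-source solution, setting ∂C/∂t = 0 at fixed x gives v²t² + 2Dt − x² = 0, so t = (√(D² + v²x²) − D)/v².
√(D² + v²x²) = √(0.14² + 2.1² × 93²) = 195.3; v² = 4.41.
t = (195.3 − 0.14)/4.41 = 44.3 days (vs. the pure-advection estimate x/v = 44.3 d).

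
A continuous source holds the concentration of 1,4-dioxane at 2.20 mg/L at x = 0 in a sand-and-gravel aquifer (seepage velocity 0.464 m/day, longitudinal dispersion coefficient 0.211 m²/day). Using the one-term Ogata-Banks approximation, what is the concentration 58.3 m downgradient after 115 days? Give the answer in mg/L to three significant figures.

For a continuous step input, C/C₀ ≈ ½·erfc((x−vt)/(2√(Dt))).
vt = 0.464 × 115 = 53.36 m and 2√(Dt) = 2√(0.211 × 115) = 9.852 m.
Argument (x−vt)/(2√(Dt)) = (58.3 − 53.36)/9.852 = 0.5014; ½·erfc(0.5014) = 0.2391.
C = 2.20 × 0.2391 = 0.526 mg/L.

0.526 mg/L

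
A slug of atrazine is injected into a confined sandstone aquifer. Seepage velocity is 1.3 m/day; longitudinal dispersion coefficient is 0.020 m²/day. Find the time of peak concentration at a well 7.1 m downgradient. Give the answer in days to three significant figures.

5.45 days

For the 1D instantaneous-source solution, setting ∂C/∂t = 0 at fixed x gives v²t² + 2Dt − x² = 0, so t = (√(D² + v²x²) − D)/v².
√(D² + v²x²) = √(0.020² + 1.3² × 7.1²) = 9.230; v² = 1.69.
t = (9.230 − 0.020)/1.69 = 5.45 days (vs. the pure-advection estimate x/v = 5.46 d).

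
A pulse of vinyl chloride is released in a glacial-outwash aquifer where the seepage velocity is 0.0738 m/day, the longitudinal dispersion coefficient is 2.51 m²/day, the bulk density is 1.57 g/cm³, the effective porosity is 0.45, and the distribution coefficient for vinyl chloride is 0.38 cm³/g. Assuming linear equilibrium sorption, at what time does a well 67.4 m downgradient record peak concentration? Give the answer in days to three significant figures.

1310 days

Retardation factor R = 1 + ρ_b·K_d/n = 1 + 1.57 × 0.38/0.45 = 2.326.
Sorption retards both mechanisms: v_R = v/R = 0.03173 m/day, D_R = D/R = 1.079 m²/day.
Peak time from v_R²t² + 2D_R t − x² = 0: t = (√(D_R² + v_R²x²) − D_R)/v_R².
√(D_R² + v_R²x²) = √(1.079² + 0.03173² × 67.4²) = 2.395; v_R² = 0.001007.
t = (2.395 − 1.079)/0.001007 = 1310 days.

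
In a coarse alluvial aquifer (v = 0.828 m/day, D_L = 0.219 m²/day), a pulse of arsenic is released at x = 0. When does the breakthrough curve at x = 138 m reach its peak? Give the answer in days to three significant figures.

For the 1D instantaneous-source solution, setting ∂C/∂t = 0 at fixed x gives v²t² + 2Dt − x² = 0, so t = (√(D² + v²x²) − D)/v².
√(D² + v²x²) = √(0.219² + 0.828² × 138²) = 114.3; v² = 0.685584.
t = (114.3 − 0.219)/0.685584 = 166 days (vs. the pure-advection estimate x/v = 167 d).

166 days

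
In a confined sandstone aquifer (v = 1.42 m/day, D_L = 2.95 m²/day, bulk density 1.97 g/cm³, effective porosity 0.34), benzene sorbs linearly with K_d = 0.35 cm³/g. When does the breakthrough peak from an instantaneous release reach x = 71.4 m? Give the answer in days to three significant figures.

148 days

Retardation factor R = 1 + ρ_b·K_d/n = 1 + 1.97 × 0.35/0.34 = 3.028.
Sorption retards both mechanisms: v_R = v/R = 0.4690 m/day, D_R = D/R = 0.9742 m²/day.
Peak time from v_R²t² + 2D_R t − x² = 0: t = (√(D_R² + v_R²x²) − D_R)/v_R².
√(D_R² + v_R²x²) = √(0.9742² + 0.4690² × 71.4²) = 33.50; v_R² = 0.2200.
t = (33.50 − 0.9742)/0.2200 = 148 days.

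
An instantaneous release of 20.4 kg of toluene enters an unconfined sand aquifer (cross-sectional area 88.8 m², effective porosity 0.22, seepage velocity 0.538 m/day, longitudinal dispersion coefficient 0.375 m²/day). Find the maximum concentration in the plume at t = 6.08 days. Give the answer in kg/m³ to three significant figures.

0.195 kg/m³

The peak of an instantaneous 1D plume sits at x = vt; there the Gaussian factor is 1 and C_max = M/(n_e·A·√(4πDt)), where n_e·A is the pore area the mass is dissolved in.
√(4πDt) = √(4π × 0.375 × 6.08) = 5.353 m, so C_max = 20.4/(0.22 × 88.8 × 5.353) = 0.195 kg/m³.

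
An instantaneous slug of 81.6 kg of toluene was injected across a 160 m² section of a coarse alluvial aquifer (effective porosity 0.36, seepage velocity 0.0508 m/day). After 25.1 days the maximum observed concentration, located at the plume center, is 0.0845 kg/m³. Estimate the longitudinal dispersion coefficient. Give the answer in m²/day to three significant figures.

0.891 m²/day

At the plume center C_max = M/(n_e·A·√(4πDt)), so D = M²/(4πt·(n_e·A·C_max)²).
n_e·A·C_max = 0.36 × 160 × 0.0845 = 4.867 kg/m.
D = 81.6²/(4π × 25.1 × 4.867²) = 0.891 m²/day.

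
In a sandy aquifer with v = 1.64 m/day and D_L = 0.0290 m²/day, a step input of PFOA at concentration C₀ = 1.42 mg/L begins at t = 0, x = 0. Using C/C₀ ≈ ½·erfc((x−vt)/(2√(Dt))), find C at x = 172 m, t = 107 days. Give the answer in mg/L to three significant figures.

For a continuous step input, C/C₀ ≈ ½·erfc((x−vt)/(2√(Dt))).
vt = 1.64 × 107 = 175.48 m and 2√(Dt) = 2√(0.0290 × 107) = 3.523 m.
Argument (x−vt)/(2√(Dt)) = (172 − 175.48)/3.523 = -0.9878; ½·erfc(-0.9878) = 0.9188.
C = 1.42 × 0.9188 = 1.30 mg/L.

1.30 mg/L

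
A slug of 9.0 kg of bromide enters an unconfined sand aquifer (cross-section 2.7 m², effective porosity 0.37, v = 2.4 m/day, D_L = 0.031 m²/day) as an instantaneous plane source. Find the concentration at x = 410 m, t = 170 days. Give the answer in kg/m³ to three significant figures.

For an instantaneous plane source, C(x,t) = M/(n_e·A·√(4πDt)) · exp(−(x−vt)²/(4Dt)), with n_e·A the pore (flow) area.
Plume center vt = 2.4 × 170 = 408 m, so the well at 410 m is 2 m downgradient of the peak.
√(4πDt) = 8.138 m, giving peak height M/(n_e·A·√(4πDt)) = 9.0/(0.37 × 2.7 × 8.138) = 1.107 kg/m³.
(x−vt)²/(4Dt) = (2)²/(4 × 0.031 × 170) = 0.1898; exp(−0.1898) = 0.8271.
C = 1.107 × 0.8271 = 0.916 kg/m³.

0.916 kg/m³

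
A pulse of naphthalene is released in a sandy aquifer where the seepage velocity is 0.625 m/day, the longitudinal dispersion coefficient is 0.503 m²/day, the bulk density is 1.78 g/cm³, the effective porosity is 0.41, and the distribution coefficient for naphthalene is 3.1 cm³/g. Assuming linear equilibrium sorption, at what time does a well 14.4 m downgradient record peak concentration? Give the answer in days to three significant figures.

315 days

Retardation factor R = 1 + ρ_b·K_d/n = 1 + 1.78 × 3.1/0.41 = 14.46.
Sorption retards both mechanisms: v_R = v/R = 0.04322 m/day, D_R = D/R = 0.03479 m²/day.
Peak time from v_R²t² + 2D_R t − x² = 0: t = (√(D_R² + v_R²x²) − D_R)/v_R².
√(D_R² + v_R²x²) = √(0.03479² + 0.04322² × 14.4²) = 0.6233; v_R² = 0.001868.
t = (0.6233 − 0.03479)/0.001868 = 315 days.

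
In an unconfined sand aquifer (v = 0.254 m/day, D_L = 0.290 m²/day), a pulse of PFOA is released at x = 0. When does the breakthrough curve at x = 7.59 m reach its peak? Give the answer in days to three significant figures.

25.7 days

For the 1D instantaneous-source solution, setting ∂C/∂t = 0 at fixed x gives v²t² + 2Dt − x² = 0, so t = (√(D² + v²x²) − D)/v².
√(D² + v²x²) = √(0.290² + 0.254² × 7.59²) = 1.950; v² = 0.064516.
t = (1.950 − 0.290)/0.064516 = 25.7 days (vs. the pure-advection estimate x/v = 29.9 d).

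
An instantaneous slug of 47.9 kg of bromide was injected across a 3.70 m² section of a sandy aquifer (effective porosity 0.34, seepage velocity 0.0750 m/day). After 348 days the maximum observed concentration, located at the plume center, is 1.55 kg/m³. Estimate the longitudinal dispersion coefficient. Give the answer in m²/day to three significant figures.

0.138 m²/day

At the plume center C_max = M/(n_e·A·√(4πDt)), so D = M²/(4πt·(n_e·A·C_max)²).
n_e·A·C_max = 0.34 × 3.70 × 1.55 = 1.950 kg/m.
D = 47.9²/(4π × 348 × 1.950²) = 0.138 m²/day.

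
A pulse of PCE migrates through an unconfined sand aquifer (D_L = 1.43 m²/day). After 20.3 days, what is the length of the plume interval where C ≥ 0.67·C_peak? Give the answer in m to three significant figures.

13.6 m

The plume is Gaussian with σ = √(2Dt) = √(2 × 1.43 × 20.3) = 7.620 m.
C/C_peak = exp(−Δx²/(2σ²)) = 0.67 ⇒ Δx = σ·√(−2 ln 0.67) = 7.620 × 0.8950 = 6.820 m.
Width = 2Δx = 13.6 m.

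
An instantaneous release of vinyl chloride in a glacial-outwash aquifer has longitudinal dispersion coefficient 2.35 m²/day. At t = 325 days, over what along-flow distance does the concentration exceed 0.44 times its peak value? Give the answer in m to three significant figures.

100 m

The plume is Gaussian with σ = √(2Dt) = √(2 × 2.35 × 325) = 39.08 m.
C/C_peak = exp(−Δx²/(2σ²)) = 0.44 ⇒ Δx = σ·√(−2 ln 0.44) = 39.08 × 1.281 = 50.06 m.
Width = 2Δx = 100 m.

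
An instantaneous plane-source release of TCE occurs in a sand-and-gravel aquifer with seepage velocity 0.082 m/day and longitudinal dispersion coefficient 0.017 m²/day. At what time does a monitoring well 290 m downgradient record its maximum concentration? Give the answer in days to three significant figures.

3530 days

For the 1D instantaneous-source solution, setting ∂C/∂t = 0 at fixed x gives v²t² + 2Dt − x² = 0, so t = (√(D² + v²x²) − D)/v².
√(D² + v²x²) = √(0.017² + 0.082² × 290²) = 23.78; v² = 0.006724.
t = (23.78 − 0.017)/0.006724 = 3530 days (vs. the pure-advection estimate x/v = 3540 d).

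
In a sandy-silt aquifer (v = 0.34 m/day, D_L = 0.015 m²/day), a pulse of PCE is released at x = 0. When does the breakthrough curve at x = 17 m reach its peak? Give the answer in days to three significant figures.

49.9 days

For the 1D instantaneous-source solution, setting ∂C/∂t = 0 at fixed x gives v²t² + 2Dt − x² = 0, so t = (√(D² + v²x²) − D)/v².
√(D² + v²x²) = √(0.015² + 0.34² × 17²) = 5.780; v² = 0.1156.
t = (5.780 − 0.015)/0.1156 = 49.9 days (vs. the pure-advection estimate x/v = 50.0 d).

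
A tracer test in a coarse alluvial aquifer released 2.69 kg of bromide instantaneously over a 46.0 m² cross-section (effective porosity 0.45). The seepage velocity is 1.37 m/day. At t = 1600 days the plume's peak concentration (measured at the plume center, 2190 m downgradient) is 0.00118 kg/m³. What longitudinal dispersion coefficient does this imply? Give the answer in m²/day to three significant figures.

At the plume center C_max = M/(n_e·A·√(4πDt)), so D = M²/(4πt·(n_e·A·C_max)²).
n_e·A·C_max = 0.45 × 46.0 × 0.00118 = 0.02443 kg/m.
D = 2.69²/(4π × 1600 × 0.02443²) = 0.603 m²/day.

0.603 m²/day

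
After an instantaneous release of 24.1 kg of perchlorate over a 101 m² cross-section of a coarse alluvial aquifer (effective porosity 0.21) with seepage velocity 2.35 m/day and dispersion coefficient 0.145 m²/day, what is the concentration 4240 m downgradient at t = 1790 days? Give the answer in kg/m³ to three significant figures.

0.00675 kg/m³

For an instantaneous plane source, C(x,t) = M/(n_e·A·√(4πDt)) · exp(−(x−vt)²/(4Dt)), with n_e·A the pore (flow) area.
Plume center vt = 2.35 × 1790 = 4206.5 m, so the well at 4240 m is 33.5 m downgradient of the peak.
√(4πDt) = 57.11 m, giving peak height M/(n_e·A·√(4πDt)) = 24.1/(0.21 × 101 × 57.11) = 0.01990 kg/m³.
(x−vt)²/(4Dt) = (33.5)²/(4 × 0.145 × 1790) = 1.081; exp(−1.081) = 0.3393.
C = 0.01990 × 0.3393 = 0.00675 kg/m³.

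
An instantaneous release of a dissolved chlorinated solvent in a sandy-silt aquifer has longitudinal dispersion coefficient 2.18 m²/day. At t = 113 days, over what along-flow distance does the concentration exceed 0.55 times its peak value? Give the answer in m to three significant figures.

48.5 m

The plume is Gaussian with σ = √(2Dt) = √(2 × 2.18 × 113) = 22.20 m.
C/C_peak = exp(−Δx²/(2σ²)) = 0.55 ⇒ Δx = σ·√(−2 ln 0.55) = 22.20 × 1.093 = 24.26 m.
Width = 2Δx = 48.5 m.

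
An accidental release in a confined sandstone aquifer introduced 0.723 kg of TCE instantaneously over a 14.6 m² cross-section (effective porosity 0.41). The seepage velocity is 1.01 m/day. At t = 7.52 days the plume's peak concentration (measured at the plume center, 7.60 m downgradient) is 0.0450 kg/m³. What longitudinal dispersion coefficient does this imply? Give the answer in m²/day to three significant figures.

At the plume center C_max = M/(n_e·A·√(4πDt)), so D = M²/(4πt·(n_e·A·C_max)²).
n_e·A·C_max = 0.41 × 14.6 × 0.0450 = 0.2694 kg/m.
D = 0.723²/(4π × 7.52 × 0.2694²) = 0.0762 m²/day.

0.0762 m²/day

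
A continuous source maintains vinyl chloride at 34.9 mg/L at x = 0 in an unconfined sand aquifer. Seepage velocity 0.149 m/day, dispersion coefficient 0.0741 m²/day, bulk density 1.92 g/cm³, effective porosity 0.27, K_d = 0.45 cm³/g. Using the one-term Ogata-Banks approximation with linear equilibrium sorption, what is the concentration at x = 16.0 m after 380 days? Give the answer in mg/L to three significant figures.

Retardation factor R = 1 + ρ_b·K_d/n = 1 + 1.92 × 0.45/0.27 = 4.200.
Sorption retards both mechanisms: v_R = v/R = 0.03548 m/day, D_R = D/R = 0.01764 m²/day.
v_R·t = 0.03548 × 380 = 13.4824 m; 2√(D_R t) = 5.178 m; argument = (16.0 − 13.4824)/5.178 = 0.4862.
C = C₀ × ½·erfc(0.4862) = 34.9 × 0.2459 = 8.58 mg/L.

8.58 mg/L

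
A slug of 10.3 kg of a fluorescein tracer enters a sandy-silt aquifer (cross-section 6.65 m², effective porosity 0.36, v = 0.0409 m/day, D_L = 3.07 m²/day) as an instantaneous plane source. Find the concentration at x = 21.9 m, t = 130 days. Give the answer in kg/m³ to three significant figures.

0.0511 kg/m³

For an instantaneous plane source, C(x,t) = M/(n_e·A·√(4πDt)) · exp(−(x−vt)²/(4Dt)), with n_e·A the pore (flow) area.
Plume center vt = 0.0409 × 130 = 5.317 m, so the well at 21.9 m is 16.583 m downgradient of the peak.
√(4πDt) = 70.82 m, giving peak height M/(n_e·A·√(4πDt)) = 10.3/(0.36 × 6.65 × 70.82) = 0.06075 kg/m³.
(x−vt)²/(4Dt) = (16.583)²/(4 × 3.07 × 130) = 0.1723; exp(−0.1723) = 0.8417.
C = 0.06075 × 0.8417 = 0.0511 kg/m³.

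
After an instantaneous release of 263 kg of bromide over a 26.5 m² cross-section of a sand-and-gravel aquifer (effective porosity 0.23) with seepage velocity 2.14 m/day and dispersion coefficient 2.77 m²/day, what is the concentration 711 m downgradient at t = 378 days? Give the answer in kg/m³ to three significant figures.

0.0381 kg/m³

For an instantaneous plane source, C(x,t) = M/(n_e·A·√(4πDt)) · exp(−(x−vt)²/(4Dt)), with n_e·A the pore (flow) area.
Plume center vt = 2.14 × 378 = 808.92 m, so the well at 711 m is 97.92 m upgradient of the peak.
√(4πDt) = 114.7 m, giving peak height M/(n_e·A·√(4πDt)) = 263/(0.23 × 26.5 × 114.7) = 0.3762 kg/m³.
(x−vt)²/(4Dt) = (-97.92)²/(4 × 2.77 × 378) = 2.289; exp(−2.289) = 0.1014.
C = 0.3762 × 0.1014 = 0.0381 kg/m³.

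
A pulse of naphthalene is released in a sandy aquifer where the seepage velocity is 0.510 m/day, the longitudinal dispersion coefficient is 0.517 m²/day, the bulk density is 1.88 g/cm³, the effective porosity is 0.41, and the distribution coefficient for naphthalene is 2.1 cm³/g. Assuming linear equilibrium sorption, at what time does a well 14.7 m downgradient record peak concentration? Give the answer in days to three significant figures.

Retardation factor R = 1 + ρ_b·K_d/n = 1 + 1.88 × 2.1/0.41 = 10.63.
Sorption retards both mechanisms: v_R = v/R = 0.04798 m/day, D_R = D/R = 0.04864 m²/day.
Peak time from v_R²t² + 2D_R t − x² = 0: t = (√(D_R² + v_R²x²) − D_R)/v_R².
√(D_R² + v_R²x²) = √(0.04864² + 0.04798² × 14.7²) = 0.7070; v_R² = 0.002302.
t = (0.7070 − 0.04864)/0.002302 = 286 days.

286 days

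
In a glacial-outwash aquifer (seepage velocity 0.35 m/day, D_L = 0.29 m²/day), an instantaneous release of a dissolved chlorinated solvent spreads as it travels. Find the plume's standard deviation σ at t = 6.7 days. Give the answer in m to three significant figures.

Dispersive spreading gives a Gaussian with σ² = 2Dt; advection only shifts the center.
σ = √(2 × 0.29 × 6.7) = 1.97 m.

1.97 m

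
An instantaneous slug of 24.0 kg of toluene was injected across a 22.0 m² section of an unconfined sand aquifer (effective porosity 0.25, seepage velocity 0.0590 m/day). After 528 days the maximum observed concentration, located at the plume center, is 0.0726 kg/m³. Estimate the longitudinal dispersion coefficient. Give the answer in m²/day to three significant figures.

0.544 m²/day

At the plume center C_max = M/(n_e·A·√(4πDt)), so D = M²/(4πt·(n_e·A·C_max)²).
n_e·A·C_max = 0.25 × 22.0 × 0.0726 = 0.3993 kg/m.
D = 24.0²/(4π × 528 × 0.3993²) = 0.544 m²/day.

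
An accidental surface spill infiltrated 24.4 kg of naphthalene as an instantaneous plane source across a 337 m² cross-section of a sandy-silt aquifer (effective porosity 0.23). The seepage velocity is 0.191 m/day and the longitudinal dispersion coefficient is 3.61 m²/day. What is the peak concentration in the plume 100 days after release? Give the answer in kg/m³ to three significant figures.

0.00467 kg/m³

The peak of an instantaneous 1D plume sits at x = vt; there the Gaussian factor is 1 and C_max = M/(n_e·A·√(4πDt)), where n_e·A is the pore area the mass is dissolved in.
√(4πDt) = √(4π × 3.61 × 100) = 67.35 m, so C_max = 24.4/(0.23 × 337 × 67.35) = 0.00467 kg/m³.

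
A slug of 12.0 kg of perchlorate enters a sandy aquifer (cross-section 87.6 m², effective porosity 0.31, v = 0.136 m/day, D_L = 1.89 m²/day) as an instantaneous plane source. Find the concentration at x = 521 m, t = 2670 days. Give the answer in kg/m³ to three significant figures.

For an instantaneous plane source, C(x,t) = M/(n_e·A·√(4πDt)) · exp(−(x−vt)²/(4Dt)), with n_e·A the pore (flow) area.
Plume center vt = 0.136 × 2670 = 363.12 m, so the well at 521 m is 157.88 m downgradient of the peak.
√(4πDt) = 251.8 m, giving peak height M/(n_e·A·√(4πDt)) = 12.0/(0.31 × 87.6 × 251.8) = 0.001755 kg/m³.
(x−vt)²/(4Dt) = (157.88)²/(4 × 1.89 × 2670) = 1.235; exp(−1.235) = 0.2908.
C = 0.001755 × 0.2908 = 0.000510 kg/m³.

0.000510 kg/m³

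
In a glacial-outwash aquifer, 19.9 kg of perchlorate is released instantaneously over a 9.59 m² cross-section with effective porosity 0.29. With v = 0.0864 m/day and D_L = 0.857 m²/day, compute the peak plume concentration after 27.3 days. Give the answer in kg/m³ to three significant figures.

0.417 kg/m³

The peak of an instantaneous 1D plume sits at x = vt; there the Gaussian factor is 1 and C_max = M/(n_e·A·√(4πDt)), where n_e·A is the pore area the mass is dissolved in.
√(4πDt) = √(4π × 0.857 × 27.3) = 17.15 m, so C_max = 19.9/(0.29 × 9.59 × 17.15) = 0.417 kg/m³.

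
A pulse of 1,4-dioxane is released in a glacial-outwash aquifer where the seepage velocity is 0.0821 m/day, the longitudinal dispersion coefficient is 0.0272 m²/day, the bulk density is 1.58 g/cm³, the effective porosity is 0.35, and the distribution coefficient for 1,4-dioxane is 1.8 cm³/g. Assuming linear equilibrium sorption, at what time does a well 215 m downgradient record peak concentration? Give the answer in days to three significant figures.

23900 days

Retardation factor R = 1 + ρ_b·K_d/n = 1 + 1.58 × 1.8/0.35 = 9.126.
Sorption retards both mechanisms: v_R = v/R = 0.008996 m/day, D_R = D/R = 0.002980 m²/day.
Peak time from v_R²t² + 2D_R t − x² = 0: t = (√(D_R² + v_R²x²) − D_R)/v_R².
√(D_R² + v_R²x²) = √(0.002980² + 0.008996² × 215²) = 1.934; v_R² = 8.093e-05.
t = (1.934 − 0.002980)/8.093e-05 = 23900 days.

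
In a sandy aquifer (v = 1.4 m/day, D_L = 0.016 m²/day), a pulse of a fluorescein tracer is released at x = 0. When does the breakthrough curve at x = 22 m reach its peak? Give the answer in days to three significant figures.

15.7 days

For the 1D instantaneous-source solution, setting ∂C/∂t = 0 at fixed x gives v²t² + 2Dt − x² = 0, so t = (√(D² + v²x²) − D)/v².
√(D² + v²x²) = √(0.016² + 1.4² × 22²) = 30.80; v² = 1.96.
t = (30.80 − 0.016)/1.96 = 15.7 days (vs. the pure-advection estimate x/v = 15.7 d).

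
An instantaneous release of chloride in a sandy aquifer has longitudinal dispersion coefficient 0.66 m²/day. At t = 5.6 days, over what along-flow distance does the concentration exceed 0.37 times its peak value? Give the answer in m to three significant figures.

7.67 m

The plume is Gaussian with σ = √(2Dt) = √(2 × 0.66 × 5.6) = 2.719 m.
C/C_peak = exp(−Δx²/(2σ²)) = 0.37 ⇒ Δx = σ·√(−2 ln 0.37) = 2.719 × 1.410 = 3.834 m.
Width = 2Δx = 7.67 m.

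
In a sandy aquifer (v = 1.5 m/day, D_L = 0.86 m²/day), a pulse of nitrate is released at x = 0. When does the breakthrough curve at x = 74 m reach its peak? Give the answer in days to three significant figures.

For the 1D instantaneous-source solution, setting ∂C/∂t = 0 at fixed x gives v²t² + 2Dt − x² = 0, so t = (√(D² + v²x²) − D)/v².
√(D² + v²x²) = √(0.86² + 1.5² × 74²) = 111.0; v² = 2.25.
t = (111.0 − 0.86)/2.25 = 49.0 days (vs. the pure-advection estimate x/v = 49.3 d).

49.0 days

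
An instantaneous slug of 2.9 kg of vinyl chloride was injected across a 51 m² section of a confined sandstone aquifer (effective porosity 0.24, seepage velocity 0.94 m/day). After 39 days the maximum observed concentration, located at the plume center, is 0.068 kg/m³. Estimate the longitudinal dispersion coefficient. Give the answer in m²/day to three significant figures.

0.0248 m²/day

At the plume center C_max = M/(n_e·A·√(4πDt)), so D = M²/(4πt·(n_e·A·C_max)²).
n_e·A·C_max = 0.24 × 51 × 0.068 = 0.8323 kg/m.
D = 2.9²/(4π × 39 × 0.8323²) = 0.0248 m²/day.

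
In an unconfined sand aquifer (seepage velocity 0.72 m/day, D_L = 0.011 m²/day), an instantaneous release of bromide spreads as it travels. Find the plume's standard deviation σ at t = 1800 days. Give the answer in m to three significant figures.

Dispersive spreading gives a Gaussian with σ² = 2Dt; advection only shifts the center.
σ = √(2 × 0.011 × 1800) = 6.29 m.

6.29 m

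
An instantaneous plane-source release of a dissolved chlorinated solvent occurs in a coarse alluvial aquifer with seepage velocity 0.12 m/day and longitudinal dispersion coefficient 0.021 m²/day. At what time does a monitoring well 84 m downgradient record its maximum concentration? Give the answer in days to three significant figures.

For the 1D instantaneous-source solution, setting ∂C/∂t = 0 at fixed x gives v²t² + 2Dt − x² = 0, so t = (√(D² + v²x²) − D)/v².
√(D² + v²x²) = √(0.021² + 0.12² × 84²) = 10.08; v² = 0.0144.
t = (10.08 − 0.021)/0.0144 = 699 days (vs. the pure-advection estimate x/v = 700 d).

699 days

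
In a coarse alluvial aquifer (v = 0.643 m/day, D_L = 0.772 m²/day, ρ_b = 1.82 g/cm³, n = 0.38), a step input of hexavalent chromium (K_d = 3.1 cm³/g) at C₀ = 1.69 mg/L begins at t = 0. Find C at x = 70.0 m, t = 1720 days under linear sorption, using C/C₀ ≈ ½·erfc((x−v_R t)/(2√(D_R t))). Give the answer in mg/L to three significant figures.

0.834 mg/L

Retardation factor R = 1 + ρ_b·K_d/n = 1 + 1.82 × 3.1/0.38 = 15.85.
Sorption retards both mechanisms: v_R = v/R = 0.04057 m/day, D_R = D/R = 0.04871 m²/day.
v_R·t = 0.04057 × 1720 = 69.7804 m; 2√(D_R t) = 18.31 m; argument = (70.0 − 69.7804)/18.31 = 0.01199.
C = C₀ × ½·erfc(0.01199) = 1.69 × 0.4932 = 0.834 mg/L.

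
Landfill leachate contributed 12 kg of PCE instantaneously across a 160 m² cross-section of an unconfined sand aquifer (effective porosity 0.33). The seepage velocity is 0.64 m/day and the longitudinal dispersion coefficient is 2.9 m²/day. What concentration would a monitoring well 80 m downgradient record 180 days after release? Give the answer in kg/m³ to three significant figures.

For an instantaneous plane source, C(x,t) = M/(n_e·A·√(4πDt)) · exp(−(x−vt)²/(4Dt)), with n_e·A the pore (flow) area.
Plume center vt = 0.64 × 180 = 115.2 m, so the well at 80 m is 35.2 m upgradient of the peak.
√(4πDt) = 80.99 m, giving peak height M/(n_e·A·√(4πDt)) = 12/(0.33 × 160 × 80.99) = 0.002806 kg/m³.
(x−vt)²/(4Dt) = (-35.2)²/(4 × 2.9 × 180) = 0.5934; exp(−0.5934) = 0.5524.
C = 0.002806 × 0.5524 = 0.00155 kg/m³.

0.00155 kg/m³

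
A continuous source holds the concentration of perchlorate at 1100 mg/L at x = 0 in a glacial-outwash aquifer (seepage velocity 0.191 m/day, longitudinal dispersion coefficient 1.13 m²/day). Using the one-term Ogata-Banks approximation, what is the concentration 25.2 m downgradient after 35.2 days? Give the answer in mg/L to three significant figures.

21.1 mg/L

For a continuous step input, C/C₀ ≈ ½·erfc((x−vt)/(2√(Dt))).
vt = 0.191 × 35.2 = 6.7232 m and 2√(Dt) = 2√(1.13 × 35.2) = 12.61 m.
Argument (x−vt)/(2√(Dt)) = (25.2 − 6.7232)/12.61 = 1.465; ½·erfc(1.465) = 0.01914.
C = 1100 × 0.01914 = 21.1 mg/L.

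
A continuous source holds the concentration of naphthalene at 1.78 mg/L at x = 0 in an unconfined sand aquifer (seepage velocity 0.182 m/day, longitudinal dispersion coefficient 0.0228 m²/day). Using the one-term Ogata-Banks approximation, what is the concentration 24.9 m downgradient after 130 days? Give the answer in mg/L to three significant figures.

0.543 mg/L

For a continuous step input, C/C₀ ≈ ½·erfc((x−vt)/(2√(Dt))).
vt = 0.182 × 130 = 23.66 m and 2√(Dt) = 2√(0.0228 × 130) = 3.443 m.
Argument (x−vt)/(2√(Dt)) = (24.9 − 23.66)/3.443 = 0.3602; ½·erfc(0.3602) = 0.3052.
C = 1.78 × 0.3052 = 0.543 mg/L.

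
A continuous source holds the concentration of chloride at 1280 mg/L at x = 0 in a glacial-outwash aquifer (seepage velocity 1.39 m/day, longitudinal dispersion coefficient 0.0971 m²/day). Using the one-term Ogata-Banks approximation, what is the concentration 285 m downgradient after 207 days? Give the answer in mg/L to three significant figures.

853 mg/L

For a continuous step input, C/C₀ ≈ ½·erfc((x−vt)/(2√(Dt))).
vt = 1.39 × 207 = 287.73 m and 2√(Dt) = 2√(0.0971 × 207) = 8.967 m.
Argument (x−vt)/(2√(Dt)) = (285 − 287.73)/8.967 = -0.3044; ½·erfc(-0.3044) = 0.6666.
C = 1280 × 0.6666 = 853 mg/L.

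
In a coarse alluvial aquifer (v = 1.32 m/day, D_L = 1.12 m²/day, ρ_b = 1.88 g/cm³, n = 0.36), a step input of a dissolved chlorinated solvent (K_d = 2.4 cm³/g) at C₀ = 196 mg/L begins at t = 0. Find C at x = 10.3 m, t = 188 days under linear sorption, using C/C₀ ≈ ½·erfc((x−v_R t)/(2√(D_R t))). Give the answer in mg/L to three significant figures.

Retardation factor R = 1 + ρ_b·K_d/n = 1 + 1.88 × 2.4/0.36 = 13.53.
Sorption retards both mechanisms: v_R = v/R = 0.09756 m/day, D_R = D/R = 0.08278 m²/day.
v_R·t = 0.09756 × 188 = 18.34128 m; 2√(D_R t) = 7.890 m; argument = (10.3 − 18.34128)/7.890 = -1.019.
C = C₀ × ½·erfc(-1.019) = 196 × 0.9252 = 181 mg/L.

181 mg/L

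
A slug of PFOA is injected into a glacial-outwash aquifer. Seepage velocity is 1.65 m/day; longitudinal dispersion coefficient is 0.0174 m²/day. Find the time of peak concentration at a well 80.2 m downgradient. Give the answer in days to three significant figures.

For the 1D instantaneous-source solution, setting ∂C/∂t = 0 at fixed x gives v²t² + 2Dt − x² = 0, so t = (√(D² + v²x²) − D)/v².
√(D² + v²x²) = √(0.0174² + 1.65² × 80.2²) = 132.3; v² = 2.7225.
t = (132.3 − 0.0174)/2.7225 = 48.6 days (vs. the pure-advection estimate x/v = 48.6 d).

48.6 days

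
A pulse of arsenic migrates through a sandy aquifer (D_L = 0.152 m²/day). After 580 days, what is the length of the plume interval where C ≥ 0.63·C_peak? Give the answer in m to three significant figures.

25.5 m

The plume is Gaussian with σ = √(2Dt) = √(2 × 0.152 × 580) = 13.28 m.
C/C_peak = exp(−Δx²/(2σ²)) = 0.63 ⇒ Δx = σ·√(−2 ln 0.63) = 13.28 × 0.9613 = 12.77 m.
Width = 2Δx = 25.5 m.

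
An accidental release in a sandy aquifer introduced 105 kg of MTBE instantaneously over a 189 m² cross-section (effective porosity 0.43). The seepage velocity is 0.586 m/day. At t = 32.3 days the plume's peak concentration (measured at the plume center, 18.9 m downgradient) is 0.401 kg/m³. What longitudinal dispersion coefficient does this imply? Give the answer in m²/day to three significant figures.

At the plume center C_max = M/(n_e·A·√(4πDt)), so D = M²/(4πt·(n_e·A·C_max)²).
n_e·A·C_max = 0.43 × 189 × 0.401 = 32.59 kg/m.
D = 105²/(4π × 32.3 × 32.59²) = 0.0256 m²/day.

0.0256 m²/day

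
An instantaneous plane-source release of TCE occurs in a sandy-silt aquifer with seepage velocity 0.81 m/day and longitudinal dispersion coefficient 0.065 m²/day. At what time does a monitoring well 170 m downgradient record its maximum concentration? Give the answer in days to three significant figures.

For the 1D instantaneous-source solution, setting ∂C/∂t = 0 at fixed x gives v²t² + 2Dt − x² = 0, so t = (√(D² + v²x²) − D)/v².
√(D² + v²x²) = √(0.065² + 0.81² × 170²) = 137.7; v² = 0.6561.
t = (137.7 − 0.065)/0.6561 = 210 days (vs. the pure-advection estimate x/v = 210 d).

210 days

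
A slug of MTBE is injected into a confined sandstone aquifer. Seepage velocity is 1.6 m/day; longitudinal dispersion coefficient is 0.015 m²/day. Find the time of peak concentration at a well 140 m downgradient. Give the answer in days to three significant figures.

For the 1D instantaneous-source solution, setting ∂C/∂t = 0 at fixed x gives v²t² + 2Dt − x² = 0, so t = (√(D² + v²x²) − D)/v².
√(D² + v²x²) = √(0.015² + 1.6² × 140²) = 224.0; v² = 2.56.
t = (224.0 − 0.015)/2.56 = 87.5 days (vs. the pure-advection estimate x/v = 87.5 d).

87.5 days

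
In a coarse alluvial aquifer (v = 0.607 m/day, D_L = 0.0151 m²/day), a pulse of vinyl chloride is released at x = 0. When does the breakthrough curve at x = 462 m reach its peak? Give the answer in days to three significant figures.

For the 1D instantaneous-source solution, setting ∂C/∂t = 0 at fixed x gives v²t² + 2Dt − x² = 0, so t = (√(D² + v²x²) − D)/v².
√(D² + v²x²) = √(0.0151² + 0.607² × 462²) = 280.4; v² = 0.368449.
t = (280.4 − 0.0151)/0.368449 = 761 days (vs. the pure-advection estimate x/v = 761 d).

761 days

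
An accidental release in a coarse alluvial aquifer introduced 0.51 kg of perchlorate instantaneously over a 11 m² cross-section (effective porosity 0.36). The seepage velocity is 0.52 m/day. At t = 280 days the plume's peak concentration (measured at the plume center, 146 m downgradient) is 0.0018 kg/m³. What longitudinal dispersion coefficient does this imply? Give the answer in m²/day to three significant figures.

1.45 m²/day

At the plume center C_max = M/(n_e·A·√(4πDt)), so D = M²/(4πt·(n_e·A·C_max)²).
n_e·A·C_max = 0.36 × 11 × 0.0018 = 0.007128 kg/m.
D = 0.51²/(4π × 280 × 0.007128²) = 1.45 m²/day.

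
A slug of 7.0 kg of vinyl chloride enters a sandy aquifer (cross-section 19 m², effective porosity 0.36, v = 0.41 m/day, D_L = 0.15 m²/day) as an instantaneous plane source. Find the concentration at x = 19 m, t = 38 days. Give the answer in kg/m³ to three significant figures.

0.0724 kg/m³

For an instantaneous plane source, C(x,t) = M/(n_e·A·√(4πDt)) · exp(−(x−vt)²/(4Dt)), with n_e·A the pore (flow) area.
Plume center vt = 0.41 × 38 = 15.58 m, so the well at 19 m is 3.42 m downgradient of the peak.
√(4πDt) = 8.463 m, giving peak height M/(n_e·A·√(4πDt)) = 7.0/(0.36 × 19 × 8.463) = 0.1209 kg/m³.
(x−vt)²/(4Dt) = (3.42)²/(4 × 0.15 × 38) = 0.5130; exp(−0.5130) = 0.5987.
C = 0.1209 × 0.5987 = 0.0724 kg/m³.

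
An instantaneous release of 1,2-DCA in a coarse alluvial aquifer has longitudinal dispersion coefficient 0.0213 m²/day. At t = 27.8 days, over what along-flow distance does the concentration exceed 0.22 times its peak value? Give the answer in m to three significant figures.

3.79 m

The plume is Gaussian with σ = √(2Dt) = √(2 × 0.0213 × 27.8) = 1.088 m.
C/C_peak = exp(−Δx²/(2σ²)) = 0.22 ⇒ Δx = σ·√(−2 ln 0.22) = 1.088 × 1.740 = 1.893 m.
Width = 2Δx = 3.79 m.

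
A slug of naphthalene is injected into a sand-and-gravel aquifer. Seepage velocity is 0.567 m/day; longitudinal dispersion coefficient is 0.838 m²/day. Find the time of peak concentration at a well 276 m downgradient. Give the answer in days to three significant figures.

For the 1D instantaneous-source solution, setting ∂C/∂t = 0 at fixed x gives v²t² + 2Dt − x² = 0, so t = (√(D² + v²x²) − D)/v².
√(D² + v²x²) = √(0.838² + 0.567² × 276²) = 156.5; v² = 0.321489.
t = (156.5 − 0.838)/0.321489 = 484 days (vs. the pure-advection estimate x/v = 487 d).

484 days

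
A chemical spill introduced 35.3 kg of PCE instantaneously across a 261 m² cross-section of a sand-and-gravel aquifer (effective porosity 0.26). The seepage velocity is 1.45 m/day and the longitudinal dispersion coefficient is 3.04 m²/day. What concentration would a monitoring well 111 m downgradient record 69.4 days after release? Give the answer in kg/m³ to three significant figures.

0.00889 kg/m³

For an instantaneous plane source, C(x,t) = M/(n_e·A·√(4πDt)) · exp(−(x−vt)²/(4Dt)), with n_e·A the pore (flow) area.
Plume center vt = 1.45 × 69.4 = 100.63 m, so the well at 111 m is 10.37 m downgradient of the peak.
√(4πDt) = 51.49 m, giving peak height M/(n_e·A·√(4πDt)) = 35.3/(0.26 × 261 × 51.49) = 0.01010 kg/m³.
(x−vt)²/(4Dt) = (10.37)²/(4 × 3.04 × 69.4) = 0.1274; exp(−0.1274) = 0.8804.
C = 0.01010 × 0.8804 = 0.00889 kg/m³.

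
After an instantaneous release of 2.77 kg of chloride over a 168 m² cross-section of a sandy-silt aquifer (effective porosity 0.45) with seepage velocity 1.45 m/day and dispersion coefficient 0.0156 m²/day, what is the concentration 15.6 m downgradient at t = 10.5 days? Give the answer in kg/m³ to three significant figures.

For an instantaneous plane source, C(x,t) = M/(n_e·A·√(4πDt)) · exp(−(x−vt)²/(4Dt)), with n_e·A the pore (flow) area.
Plume center vt = 1.45 × 10.5 = 15.225 m, so the well at 15.6 m is 0.375 m downgradient of the peak.
√(4πDt) = 1.435 m, giving peak height M/(n_e·A·√(4πDt)) = 2.77/(0.45 × 168 × 1.435) = 0.02553 kg/m³.
(x−vt)²/(4Dt) = (0.375)²/(4 × 0.0156 × 10.5) = 0.2146; exp(−0.2146) = 0.8069.
C = 0.02553 × 0.8069 = 0.0206 kg/m³.

0.0206 kg/m³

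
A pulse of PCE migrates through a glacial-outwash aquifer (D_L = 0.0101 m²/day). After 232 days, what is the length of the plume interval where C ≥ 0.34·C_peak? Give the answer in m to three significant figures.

6.36 m

The plume is Gaussian with σ = √(2Dt) = √(2 × 0.0101 × 232) = 2.165 m.
C/C_peak = exp(−Δx²/(2σ²)) = 0.34 ⇒ Δx = σ·√(−2 ln 0.34) = 2.165 × 1.469 = 3.180 m.
Width = 2Δx = 6.36 m.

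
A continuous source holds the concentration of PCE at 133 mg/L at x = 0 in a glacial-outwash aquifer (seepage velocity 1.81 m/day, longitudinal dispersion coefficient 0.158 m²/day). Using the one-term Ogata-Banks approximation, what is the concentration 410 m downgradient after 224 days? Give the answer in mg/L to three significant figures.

For a continuous step input, C/C₀ ≈ ½·erfc((x−vt)/(2√(Dt))).
vt = 1.81 × 224 = 405.44 m and 2√(Dt) = 2√(0.158 × 224) = 11.90 m.
Argument (x−vt)/(2√(Dt)) = (410 − 405.44)/11.90 = 0.3832; ½·erfc(0.3832) = 0.2939.
C = 133 × 0.2939 = 39.1 mg/L.

39.1 mg/L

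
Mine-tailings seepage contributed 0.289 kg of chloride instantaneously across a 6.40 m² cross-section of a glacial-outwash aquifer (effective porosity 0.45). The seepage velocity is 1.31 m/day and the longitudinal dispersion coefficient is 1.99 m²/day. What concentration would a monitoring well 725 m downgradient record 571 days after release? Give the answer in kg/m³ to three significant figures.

0.000747 kg/m³

For an instantaneous plane source, C(x,t) = M/(n_e·A·√(4πDt)) · exp(−(x−vt)²/(4Dt)), with n_e·A the pore (flow) area.
Plume center vt = 1.31 × 571 = 748.01 m, so the well at 725 m is 23.01 m upgradient of the peak.
√(4πDt) = 119.5 m, giving peak height M/(n_e·A·√(4πDt)) = 0.289/(0.45 × 6.40 × 119.5) = 0.0008397 kg/m³.
(x−vt)²/(4Dt) = (-23.01)²/(4 × 1.99 × 571) = 0.1165; exp(−0.1165) = 0.8900.
C = 0.0008397 × 0.8900 = 0.000747 kg/m³.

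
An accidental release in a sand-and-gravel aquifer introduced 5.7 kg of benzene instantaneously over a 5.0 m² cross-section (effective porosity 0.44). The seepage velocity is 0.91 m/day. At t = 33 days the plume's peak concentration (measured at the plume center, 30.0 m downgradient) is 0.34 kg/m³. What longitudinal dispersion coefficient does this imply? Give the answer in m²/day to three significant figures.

At the plume center C_max = M/(n_e·A·√(4πDt)), so D = M²/(4πt·(n_e·A·C_max)²).
n_e·A·C_max = 0.44 × 5.0 × 0.34 = 0.7480 kg/m.
D = 5.7²/(4π × 33 × 0.7480²) = 0.140 m²/day.

0.140 m²/day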